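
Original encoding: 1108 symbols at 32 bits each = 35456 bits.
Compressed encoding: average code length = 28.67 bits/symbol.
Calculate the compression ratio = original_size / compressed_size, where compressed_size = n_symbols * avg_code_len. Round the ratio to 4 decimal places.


original_size = n_symbols * orig_bits = 1108 * 32 = 35456 bits
compressed_size = n_symbols * avg_code_len = 1108 * 28.67 = 31766.36 bits
ratio = original_size / compressed_size = 35456 / 31766.36 = 1.1161

Compression ratio = 1.1161


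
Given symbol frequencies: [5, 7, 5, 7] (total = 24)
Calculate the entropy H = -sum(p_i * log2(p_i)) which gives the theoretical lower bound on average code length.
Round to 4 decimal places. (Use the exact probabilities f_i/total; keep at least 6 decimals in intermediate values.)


Per-symbol terms -p_i * log2(p_i) with p_i = f_i/24:
  p = 5/24 = 0.208333: log2(p) = -2.263034, -p*log2(p) = 0.471466
  p = 7/24 = 0.291667: log2(p) = -1.777608, -p*log2(p) = 0.518469
  p = 5/24 = 0.208333: log2(p) = -2.263034, -p*log2(p) = 0.471466
  p = 7/24 = 0.291667: log2(p) = -1.777608, -p*log2(p) = 0.518469
H = 0.471466 + 0.518469 + 0.471466 + 0.518469 = 1.979870

H = 1.9799 bits/symbol


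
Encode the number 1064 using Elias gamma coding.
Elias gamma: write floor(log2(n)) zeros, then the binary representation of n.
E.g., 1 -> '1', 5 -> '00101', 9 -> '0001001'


num_bits = floor(log2(1064)) + 1 = 11
leading_zeros = num_bits - 1 = 10
binary(1064) = 10000101000

Elias gamma(1064) = '0000000000' + '10000101000' = 000000000010000101000 (21 bits)


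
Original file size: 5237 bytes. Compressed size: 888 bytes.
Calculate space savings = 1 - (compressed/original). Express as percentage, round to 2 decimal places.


ratio = compressed/original = 888/5237 = 0.169563
savings = 1 - ratio = 1 - 0.169563 = 0.830437
as a percentage: 0.830437 * 100 = 83.04%

Space savings = 1 - 888/5237 = 83.04%


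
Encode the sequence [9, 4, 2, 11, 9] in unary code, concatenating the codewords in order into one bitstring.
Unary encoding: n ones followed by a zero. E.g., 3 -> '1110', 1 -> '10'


Encode each number as n ones followed by a terminating 0:
  9 -> 1111111110 (10 bits)
  4 -> 11110 (5 bits)
  2 -> 110 (3 bits)
  11 -> 111111111110 (12 bits)
  9 -> 1111111110 (10 bits)
Total length = 10 + 5 + 3 + 12 + 10 = 40 bits.

Unary([9, 4, 2, 11, 9]) = 1111111110111101101111111111101111111110 (40 bits)


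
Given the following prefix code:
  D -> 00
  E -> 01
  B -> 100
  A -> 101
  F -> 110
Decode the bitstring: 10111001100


Decoding step by step:
Bits 101 -> A
Bits 110 -> F
Bits 01 -> E
Bits 100 -> B


Decoded message: AFEB


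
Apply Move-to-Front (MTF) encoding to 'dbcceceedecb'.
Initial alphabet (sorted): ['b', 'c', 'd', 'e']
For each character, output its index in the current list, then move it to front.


MTF encoding:
'd': index 2 in ['b', 'c', 'd', 'e'] -> ['d', 'b', 'c', 'e']
'b': index 1 in ['d', 'b', 'c', 'e'] -> ['b', 'd', 'c', 'e']
'c': index 2 in ['b', 'd', 'c', 'e'] -> ['c', 'b', 'd', 'e']
'c': index 0 in ['c', 'b', 'd', 'e'] -> ['c', 'b', 'd', 'e']
'e': index 3 in ['c', 'b', 'd', 'e'] -> ['e', 'c', 'b', 'd']
'c': index 1 in ['e', 'c', 'b', 'd'] -> ['c', 'e', 'b', 'd']
'e': index 1 in ['c', 'e', 'b', 'd'] -> ['e', 'c', 'b', 'd']
'e': index 0 in ['e', 'c', 'b', 'd'] -> ['e', 'c', 'b', 'd']
'd': index 3 in ['e', 'c', 'b', 'd'] -> ['d', 'e', 'c', 'b']
'e': index 1 in ['d', 'e', 'c', 'b'] -> ['e', 'd', 'c', 'b']
'c': index 2 in ['e', 'd', 'c', 'b'] -> ['c', 'e', 'd', 'b']
'b': index 3 in ['c', 'e', 'd', 'b'] -> ['b', 'c', 'e', 'd']


Output: [2, 1, 2, 0, 3, 1, 1, 0, 3, 1, 2, 3]


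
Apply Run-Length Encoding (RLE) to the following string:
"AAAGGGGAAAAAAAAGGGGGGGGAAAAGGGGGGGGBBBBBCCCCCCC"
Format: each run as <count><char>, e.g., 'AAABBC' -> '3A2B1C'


Scanning runs left to right:
  i=0: run of 'A' x 3 -> '3A'
  i=3: run of 'G' x 4 -> '4G'
  i=7: run of 'A' x 8 -> '8A'
  i=15: run of 'G' x 8 -> '8G'
  i=23: run of 'A' x 4 -> '4A'
  i=27: run of 'G' x 8 -> '8G'
  i=35: run of 'B' x 5 -> '5B'
  i=40: run of 'C' x 7 -> '7C'

RLE = 3A4G8A8G4A8G5B7C


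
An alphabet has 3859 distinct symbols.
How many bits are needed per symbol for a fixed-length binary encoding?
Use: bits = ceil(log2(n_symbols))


log2(3859) = 11.914
Bracket: 2^11 = 2048 < 3859 <= 2^12 = 4096
So ceil(log2(3859)) = 12

bits = ceil(log2(3859)) = ceil(11.914) = 12 bits


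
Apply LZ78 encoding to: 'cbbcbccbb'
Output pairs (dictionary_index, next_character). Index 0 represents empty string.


LZ78 encoding steps:
Dictionary: {0: ''}
Step 1: w='' (idx 0), next='c' -> output (0, 'c'), add 'c' as idx 1
Step 2: w='' (idx 0), next='b' -> output (0, 'b'), add 'b' as idx 2
Step 3: w='b' (idx 2), next='c' -> output (2, 'c'), add 'bc' as idx 3
Step 4: w='bc' (idx 3), next='c' -> output (3, 'c'), add 'bcc' as idx 4
Step 5: w='b' (idx 2), next='b' -> output (2, 'b'), add 'bb' as idx 5


Encoded: [(0, 'c'), (0, 'b'), (2, 'c'), (3, 'c'), (2, 'b')]


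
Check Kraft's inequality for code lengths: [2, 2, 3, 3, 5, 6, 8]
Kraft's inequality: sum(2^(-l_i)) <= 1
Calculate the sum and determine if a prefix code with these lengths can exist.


Sum = 2^(-2) + 2^(-2) + 2^(-3) + 2^(-3) + 2^(-5) + 2^(-6) + 2^(-8)
    = 0.25 + 0.25 + 0.125 + 0.125 + 0.03125 + 0.015625 + 0.00390625
    = 205/256 = 0.80078125
Since 0.80078125 <= 1, Kraft's inequality IS satisfied.
A prefix code with these lengths CAN exist.

Kraft sum = 0.80078125. Satisfied.


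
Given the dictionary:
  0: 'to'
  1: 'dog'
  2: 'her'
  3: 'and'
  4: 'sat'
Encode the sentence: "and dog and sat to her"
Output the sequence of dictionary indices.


Look up each word in the dictionary:
  'and' -> 3
  'dog' -> 1
  'and' -> 3
  'sat' -> 4
  'to' -> 0
  'her' -> 2

Encoded: [3, 1, 3, 4, 0, 2]


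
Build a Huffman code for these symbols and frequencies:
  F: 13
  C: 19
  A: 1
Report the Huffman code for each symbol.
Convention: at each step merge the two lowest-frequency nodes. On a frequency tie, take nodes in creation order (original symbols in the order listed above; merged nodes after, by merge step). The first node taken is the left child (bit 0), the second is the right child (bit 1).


Huffman tree construction:
Step 1: Merge A(1) + F(13) = 14
Step 2: Merge (A+F)(14) + C(19) = 33
Read each symbol's code off the tree from the root (left child = 0, right child = 1).

Codes:
  F: 01 (length 2)
  C: 1 (length 1)
  A: 00 (length 2)
Average code length: 47/33 = 1.4242 bits/symbol


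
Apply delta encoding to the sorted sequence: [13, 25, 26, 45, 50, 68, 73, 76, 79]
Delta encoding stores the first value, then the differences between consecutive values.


First value: 13
Deltas:
  25 - 13 = 12
  26 - 25 = 1
  45 - 26 = 19
  50 - 45 = 5
  68 - 50 = 18
  73 - 68 = 5
  76 - 73 = 3
  79 - 76 = 3


Delta encoded: [13, 12, 1, 19, 5, 18, 5, 3, 3]


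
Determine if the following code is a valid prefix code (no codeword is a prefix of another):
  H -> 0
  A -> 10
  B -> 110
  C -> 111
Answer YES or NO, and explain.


Checking each pair (does one codeword prefix another?):
  H='0' vs A='10': no prefix
  H='0' vs B='110': no prefix
  H='0' vs C='111': no prefix
  A='10' vs H='0': no prefix
  A='10' vs B='110': no prefix
  A='10' vs C='111': no prefix
  B='110' vs H='0': no prefix
  B='110' vs A='10': no prefix
  B='110' vs C='111': no prefix
  C='111' vs H='0': no prefix
  C='111' vs A='10': no prefix
  C='111' vs B='110': no prefix
No violation found over all pairs.

YES -- this is a valid prefix code. No codeword is a prefix of any other codeword.


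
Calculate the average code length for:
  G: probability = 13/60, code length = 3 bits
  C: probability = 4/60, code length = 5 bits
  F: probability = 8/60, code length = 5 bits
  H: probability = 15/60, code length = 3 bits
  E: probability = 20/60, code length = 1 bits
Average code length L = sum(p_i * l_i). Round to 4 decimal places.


Weighted contributions p_i * l_i:
  G: (13/60) * 3 = 39/60
  C: (4/60) * 5 = 20/60
  F: (8/60) * 5 = 40/60
  H: (15/60) * 3 = 45/60
  E: (20/60) * 1 = 20/60
Sum = (39 + 20 + 40 + 45 + 20)/60 = 164/60

L = 164/60 = 2.7333 bits/symbol


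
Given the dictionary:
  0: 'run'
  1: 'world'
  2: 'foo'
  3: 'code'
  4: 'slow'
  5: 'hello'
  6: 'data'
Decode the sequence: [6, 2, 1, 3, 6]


Look up each index in the dictionary:
  6 -> 'data'
  2 -> 'foo'
  1 -> 'world'
  3 -> 'code'
  6 -> 'data'

Decoded: "data foo world code data"


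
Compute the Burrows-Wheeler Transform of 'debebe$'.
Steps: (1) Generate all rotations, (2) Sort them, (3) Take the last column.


Rotations (sorted):
  0: $debebe -> last char: e
  1: be$debe -> last char: e
  2: bebe$de -> last char: e
  3: debebe$ -> last char: $
  4: e$debeb -> last char: b
  5: ebe$deb -> last char: b
  6: ebebe$d -> last char: d


BWT = eee$bbd


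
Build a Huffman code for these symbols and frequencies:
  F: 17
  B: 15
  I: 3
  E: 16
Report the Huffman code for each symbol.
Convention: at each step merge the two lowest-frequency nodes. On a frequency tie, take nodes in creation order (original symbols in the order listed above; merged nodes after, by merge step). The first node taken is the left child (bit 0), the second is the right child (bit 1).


Huffman tree construction:
Step 1: Merge I(3) + B(15) = 18
Step 2: Merge E(16) + F(17) = 33
Step 3: Merge (I+B)(18) + (E+F)(33) = 51
Read each symbol's code off the tree from the root (left child = 0, right child = 1).

Codes:
  F: 11 (length 2)
  B: 01 (length 2)
  I: 00 (length 2)
  E: 10 (length 2)
Average code length: 102/51 = 2.0000 bits/symbol


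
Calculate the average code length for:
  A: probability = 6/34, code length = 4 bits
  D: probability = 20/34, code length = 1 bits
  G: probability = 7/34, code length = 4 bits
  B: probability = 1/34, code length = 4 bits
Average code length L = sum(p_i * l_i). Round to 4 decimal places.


Weighted contributions p_i * l_i:
  A: (6/34) * 4 = 24/34
  D: (20/34) * 1 = 20/34
  G: (7/34) * 4 = 28/34
  B: (1/34) * 4 = 4/34
Sum = (24 + 20 + 28 + 4)/34 = 76/34

L = 76/34 = 2.2353 bits/symbol


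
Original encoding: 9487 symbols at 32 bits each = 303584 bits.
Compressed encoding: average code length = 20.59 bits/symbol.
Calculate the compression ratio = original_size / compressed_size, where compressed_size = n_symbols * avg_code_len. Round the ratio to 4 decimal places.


original_size = n_symbols * orig_bits = 9487 * 32 = 303584 bits
compressed_size = n_symbols * avg_code_len = 9487 * 20.59 = 195337.33 bits
ratio = original_size / compressed_size = 303584 / 195337.33 = 1.5542

Compression ratio = 1.5542


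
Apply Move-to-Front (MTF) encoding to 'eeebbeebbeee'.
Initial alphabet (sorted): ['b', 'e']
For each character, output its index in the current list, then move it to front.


MTF encoding:
'e': index 1 in ['b', 'e'] -> ['e', 'b']
'e': index 0 in ['e', 'b'] -> ['e', 'b']
'e': index 0 in ['e', 'b'] -> ['e', 'b']
'b': index 1 in ['e', 'b'] -> ['b', 'e']
'b': index 0 in ['b', 'e'] -> ['b', 'e']
'e': index 1 in ['b', 'e'] -> ['e', 'b']
'e': index 0 in ['e', 'b'] -> ['e', 'b']
'b': index 1 in ['e', 'b'] -> ['b', 'e']
'b': index 0 in ['b', 'e'] -> ['b', 'e']
'e': index 1 in ['b', 'e'] -> ['e', 'b']
'e': index 0 in ['e', 'b'] -> ['e', 'b']
'e': index 0 in ['e', 'b'] -> ['e', 'b']


Output: [1, 0, 0, 1, 0, 1, 0, 1, 0, 1, 0, 0]


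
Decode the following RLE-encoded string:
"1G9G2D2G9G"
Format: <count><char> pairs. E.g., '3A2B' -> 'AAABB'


Expanding each <count><char> pair:
  1G -> 'G'
  9G -> 'GGGGGGGGG'
  2D -> 'DD'
  2G -> 'GG'
  9G -> 'GGGGGGGGG'

Decoded = GGGGGGGGGGDDGGGGGGGGGGG


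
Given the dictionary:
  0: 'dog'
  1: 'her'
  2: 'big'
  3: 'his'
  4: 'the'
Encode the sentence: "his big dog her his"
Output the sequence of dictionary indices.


Look up each word in the dictionary:
  'his' -> 3
  'big' -> 2
  'dog' -> 0
  'her' -> 1
  'his' -> 3

Encoded: [3, 2, 0, 1, 3]


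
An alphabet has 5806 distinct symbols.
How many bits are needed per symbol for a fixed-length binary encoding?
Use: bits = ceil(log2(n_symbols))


log2(5806) = 12.5033
Bracket: 2^12 = 4096 < 5806 <= 2^13 = 8192
So ceil(log2(5806)) = 13

bits = ceil(log2(5806)) = ceil(12.5033) = 13 bits


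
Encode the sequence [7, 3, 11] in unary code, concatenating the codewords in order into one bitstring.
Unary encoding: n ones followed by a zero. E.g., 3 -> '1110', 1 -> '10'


Encode each number as n ones followed by a terminating 0:
  7 -> 11111110 (8 bits)
  3 -> 1110 (4 bits)
  11 -> 111111111110 (12 bits)
Total length = 8 + 4 + 12 = 24 bits.

Unary([7, 3, 11]) = 111111101110111111111110 (24 bits)


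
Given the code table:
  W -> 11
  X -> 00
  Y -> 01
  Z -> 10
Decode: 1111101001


Decoding:
11 -> W
11 -> W
10 -> Z
10 -> Z
01 -> Y


Result: WWZZY


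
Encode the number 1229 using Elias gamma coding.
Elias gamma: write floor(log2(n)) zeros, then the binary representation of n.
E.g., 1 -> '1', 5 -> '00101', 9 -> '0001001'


num_bits = floor(log2(1229)) + 1 = 11
leading_zeros = num_bits - 1 = 10
binary(1229) = 10011001101

Elias gamma(1229) = '0000000000' + '10011001101' = 000000000010011001101 (21 bits)


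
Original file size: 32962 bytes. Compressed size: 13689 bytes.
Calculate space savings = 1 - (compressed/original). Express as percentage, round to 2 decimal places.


ratio = compressed/original = 13689/32962 = 0.415296
savings = 1 - ratio = 1 - 0.415296 = 0.584704
as a percentage: 0.584704 * 100 = 58.47%

Space savings = 1 - 13689/32962 = 58.47%


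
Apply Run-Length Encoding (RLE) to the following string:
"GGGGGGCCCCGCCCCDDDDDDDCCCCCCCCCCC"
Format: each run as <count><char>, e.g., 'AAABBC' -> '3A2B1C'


Scanning runs left to right:
  i=0: run of 'G' x 6 -> '6G'
  i=6: run of 'C' x 4 -> '4C'
  i=10: run of 'G' x 1 -> '1G'
  i=11: run of 'C' x 4 -> '4C'
  i=15: run of 'D' x 7 -> '7D'
  i=22: run of 'C' x 11 -> '11C'

RLE = 6G4C1G4C7D11C


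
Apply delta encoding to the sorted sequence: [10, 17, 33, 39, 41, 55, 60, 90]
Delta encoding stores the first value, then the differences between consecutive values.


First value: 10
Deltas:
  17 - 10 = 7
  33 - 17 = 16
  39 - 33 = 6
  41 - 39 = 2
  55 - 41 = 14
  60 - 55 = 5
  90 - 60 = 30


Delta encoded: [10, 7, 16, 6, 2, 14, 5, 30]


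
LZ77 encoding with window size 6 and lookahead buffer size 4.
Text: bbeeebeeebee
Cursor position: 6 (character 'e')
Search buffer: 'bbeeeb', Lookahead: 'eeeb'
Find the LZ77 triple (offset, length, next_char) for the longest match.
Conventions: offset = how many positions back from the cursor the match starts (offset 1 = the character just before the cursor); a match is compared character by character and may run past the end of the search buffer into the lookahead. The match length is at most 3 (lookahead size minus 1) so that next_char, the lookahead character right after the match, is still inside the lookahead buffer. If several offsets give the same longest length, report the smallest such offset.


Try each offset into the search buffer:
  offset=1 (pos 5, char 'b'): match length 0
  offset=2 (pos 4, char 'e'): match length 1
  offset=3 (pos 3, char 'e'): match length 2
  offset=4 (pos 2, char 'e'): match length 3
  offset=5 (pos 1, char 'b'): match length 0
  offset=6 (pos 0, char 'b'): match length 0
Longest match has length 3 at offset 4.
next_char = character at position 6 + 3 = 9 -> 'b'

Best match: offset=4, length=3 (matching 'eee' starting at position 2)
LZ77 triple: (4, 3, 'b')


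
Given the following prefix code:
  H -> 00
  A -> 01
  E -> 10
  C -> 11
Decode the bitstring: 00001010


Decoding step by step:
Bits 00 -> H
Bits 00 -> H
Bits 10 -> E
Bits 10 -> E


Decoded message: HHEE


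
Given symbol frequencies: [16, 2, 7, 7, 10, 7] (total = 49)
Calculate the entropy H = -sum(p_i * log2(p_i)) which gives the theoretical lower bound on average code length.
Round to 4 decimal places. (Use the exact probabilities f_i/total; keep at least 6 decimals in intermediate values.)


Per-symbol terms -p_i * log2(p_i) with p_i = f_i/49:
  p = 16/49 = 0.326531: log2(p) = -1.614710, -p*log2(p) = 0.527252
  p = 2/49 = 0.040816: log2(p) = -4.614710, -p*log2(p) = 0.188356
  p = 7/49 = 0.142857: log2(p) = -2.807355, -p*log2(p) = 0.401051
  p = 7/49 = 0.142857: log2(p) = -2.807355, -p*log2(p) = 0.401051
  p = 10/49 = 0.204082: log2(p) = -2.292782, -p*log2(p) = 0.467915
  p = 7/49 = 0.142857: log2(p) = -2.807355, -p*log2(p) = 0.401051
H = 0.527252 + 0.188356 + 0.401051 + 0.401051 + 0.467915 + 0.401051 = 2.386676

H = 2.3867 bits/symbol


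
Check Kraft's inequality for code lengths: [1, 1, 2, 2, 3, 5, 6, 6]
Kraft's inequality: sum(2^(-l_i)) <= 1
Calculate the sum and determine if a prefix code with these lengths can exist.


Sum = 2^(-1) + 2^(-1) + 2^(-2) + 2^(-2) + 2^(-3) + 2^(-5) + 2^(-6) + 2^(-6)
    = 0.5 + 0.5 + 0.25 + 0.25 + 0.125 + 0.03125 + 0.015625 + 0.015625
    = 108/64 = 1.6875
Since 1.6875 > 1, Kraft's inequality is NOT satisfied.
A prefix code with these lengths CANNOT exist.

Kraft sum = 1.6875. Not satisfied.


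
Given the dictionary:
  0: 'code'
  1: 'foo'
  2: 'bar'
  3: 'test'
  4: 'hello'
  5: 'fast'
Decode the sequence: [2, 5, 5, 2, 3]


Look up each index in the dictionary:
  2 -> 'bar'
  5 -> 'fast'
  5 -> 'fast'
  2 -> 'bar'
  3 -> 'test'

Decoded: "bar fast fast bar test"


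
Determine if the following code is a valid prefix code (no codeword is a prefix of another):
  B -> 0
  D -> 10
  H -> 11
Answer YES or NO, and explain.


Checking each pair (does one codeword prefix another?):
  B='0' vs D='10': no prefix
  B='0' vs H='11': no prefix
  D='10' vs B='0': no prefix
  D='10' vs H='11': no prefix
  H='11' vs B='0': no prefix
  H='11' vs D='10': no prefix
No violation found over all pairs.

YES -- this is a valid prefix code. No codeword is a prefix of any other codeword.


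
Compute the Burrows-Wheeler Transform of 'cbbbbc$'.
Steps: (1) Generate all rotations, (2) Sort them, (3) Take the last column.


Rotations (sorted):
  0: $cbbbbc -> last char: c
  1: bbbbc$c -> last char: c
  2: bbbc$cb -> last char: b
  3: bbc$cbb -> last char: b
  4: bc$cbbb -> last char: b
  5: c$cbbbb -> last char: b
  6: cbbbbc$ -> last char: $


BWT = ccbbbb$


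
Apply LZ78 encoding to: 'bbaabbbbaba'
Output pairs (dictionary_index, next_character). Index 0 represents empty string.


LZ78 encoding steps:
Dictionary: {0: ''}
Step 1: w='' (idx 0), next='b' -> output (0, 'b'), add 'b' as idx 1
Step 2: w='b' (idx 1), next='a' -> output (1, 'a'), add 'ba' as idx 2
Step 3: w='' (idx 0), next='a' -> output (0, 'a'), add 'a' as idx 3
Step 4: w='b' (idx 1), next='b' -> output (1, 'b'), add 'bb' as idx 4
Step 5: w='bb' (idx 4), next='a' -> output (4, 'a'), add 'bba' as idx 5
Step 6: w='ba' (idx 2), end of input -> output (2, '')


Encoded: [(0, 'b'), (1, 'a'), (0, 'a'), (1, 'b'), (4, 'a'), (2, '')]


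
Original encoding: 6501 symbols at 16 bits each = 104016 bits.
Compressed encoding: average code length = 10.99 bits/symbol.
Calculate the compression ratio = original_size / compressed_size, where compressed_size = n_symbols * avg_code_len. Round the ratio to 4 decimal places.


original_size = n_symbols * orig_bits = 6501 * 16 = 104016 bits
compressed_size = n_symbols * avg_code_len = 6501 * 10.99 = 71445.99 bits
ratio = original_size / compressed_size = 104016 / 71445.99 = 1.4559

Compression ratio = 1.4559


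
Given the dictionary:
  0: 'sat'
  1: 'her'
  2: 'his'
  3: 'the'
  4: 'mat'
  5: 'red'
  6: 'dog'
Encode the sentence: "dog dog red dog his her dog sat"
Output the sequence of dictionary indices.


Look up each word in the dictionary:
  'dog' -> 6
  'dog' -> 6
  'red' -> 5
  'dog' -> 6
  'his' -> 2
  'her' -> 1
  'dog' -> 6
  'sat' -> 0

Encoded: [6, 6, 5, 6, 2, 1, 6, 0]


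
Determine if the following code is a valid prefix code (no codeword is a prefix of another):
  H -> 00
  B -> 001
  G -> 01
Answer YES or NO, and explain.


Checking each pair (does one codeword prefix another?):
  H='00' vs B='001': prefix -- VIOLATION

NO -- this is NOT a valid prefix code. H (00) is a prefix of B (001).


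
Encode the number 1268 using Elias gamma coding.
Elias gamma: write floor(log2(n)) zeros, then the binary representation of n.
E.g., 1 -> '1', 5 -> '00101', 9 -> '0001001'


num_bits = floor(log2(1268)) + 1 = 11
leading_zeros = num_bits - 1 = 10
binary(1268) = 10011110100

Elias gamma(1268) = '0000000000' + '10011110100' = 000000000010011110100 (21 bits)


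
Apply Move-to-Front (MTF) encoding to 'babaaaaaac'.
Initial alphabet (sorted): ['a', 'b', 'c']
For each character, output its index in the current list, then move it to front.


MTF encoding:
'b': index 1 in ['a', 'b', 'c'] -> ['b', 'a', 'c']
'a': index 1 in ['b', 'a', 'c'] -> ['a', 'b', 'c']
'b': index 1 in ['a', 'b', 'c'] -> ['b', 'a', 'c']
'a': index 1 in ['b', 'a', 'c'] -> ['a', 'b', 'c']
'a': index 0 in ['a', 'b', 'c'] -> ['a', 'b', 'c']
'a': index 0 in ['a', 'b', 'c'] -> ['a', 'b', 'c']
'a': index 0 in ['a', 'b', 'c'] -> ['a', 'b', 'c']
'a': index 0 in ['a', 'b', 'c'] -> ['a', 'b', 'c']
'a': index 0 in ['a', 'b', 'c'] -> ['a', 'b', 'c']
'c': index 2 in ['a', 'b', 'c'] -> ['c', 'a', 'b']


Output: [1, 1, 1, 1, 0, 0, 0, 0, 0, 2]


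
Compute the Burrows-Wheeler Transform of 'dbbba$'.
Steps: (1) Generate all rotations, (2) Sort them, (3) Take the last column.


Rotations (sorted):
  0: $dbbba -> last char: a
  1: a$dbbb -> last char: b
  2: ba$dbb -> last char: b
  3: bba$db -> last char: b
  4: bbba$d -> last char: d
  5: dbbba$ -> last char: $


BWT = abbbd$


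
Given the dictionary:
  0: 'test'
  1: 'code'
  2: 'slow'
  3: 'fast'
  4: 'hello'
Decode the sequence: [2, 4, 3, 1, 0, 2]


Look up each index in the dictionary:
  2 -> 'slow'
  4 -> 'hello'
  3 -> 'fast'
  1 -> 'code'
  0 -> 'test'
  2 -> 'slow'

Decoded: "slow hello fast code test slow"


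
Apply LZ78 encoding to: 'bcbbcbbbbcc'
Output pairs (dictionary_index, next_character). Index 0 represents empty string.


LZ78 encoding steps:
Dictionary: {0: ''}
Step 1: w='' (idx 0), next='b' -> output (0, 'b'), add 'b' as idx 1
Step 2: w='' (idx 0), next='c' -> output (0, 'c'), add 'c' as idx 2
Step 3: w='b' (idx 1), next='b' -> output (1, 'b'), add 'bb' as idx 3
Step 4: w='c' (idx 2), next='b' -> output (2, 'b'), add 'cb' as idx 4
Step 5: w='bb' (idx 3), next='b' -> output (3, 'b'), add 'bbb' as idx 5
Step 6: w='c' (idx 2), next='c' -> output (2, 'c'), add 'cc' as idx 6


Encoded: [(0, 'b'), (0, 'c'), (1, 'b'), (2, 'b'), (3, 'b'), (2, 'c')]


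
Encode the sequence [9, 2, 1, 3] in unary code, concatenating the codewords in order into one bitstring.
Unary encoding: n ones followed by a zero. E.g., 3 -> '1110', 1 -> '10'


Encode each number as n ones followed by a terminating 0:
  9 -> 1111111110 (10 bits)
  2 -> 110 (3 bits)
  1 -> 10 (2 bits)
  3 -> 1110 (4 bits)
Total length = 10 + 3 + 2 + 4 = 19 bits.

Unary([9, 2, 1, 3]) = 1111111110110101110 (19 bits)


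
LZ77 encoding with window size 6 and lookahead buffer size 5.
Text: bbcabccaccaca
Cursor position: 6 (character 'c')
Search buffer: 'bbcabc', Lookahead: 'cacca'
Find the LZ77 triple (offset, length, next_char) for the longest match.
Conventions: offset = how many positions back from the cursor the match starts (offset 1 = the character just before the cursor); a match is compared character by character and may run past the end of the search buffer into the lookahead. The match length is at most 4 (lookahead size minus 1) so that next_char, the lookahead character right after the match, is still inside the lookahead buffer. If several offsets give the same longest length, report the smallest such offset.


Try each offset into the search buffer:
  offset=1 (pos 5, char 'c'): match length 1
  offset=2 (pos 4, char 'b'): match length 0
  offset=3 (pos 3, char 'a'): match length 0
  offset=4 (pos 2, char 'c'): match length 2
  offset=5 (pos 1, char 'b'): match length 0
  offset=6 (pos 0, char 'b'): match length 0
Longest match has length 2 at offset 4.
next_char = character at position 6 + 2 = 8 -> 'c'

Best match: offset=4, length=2 (matching 'ca' starting at position 2)
LZ77 triple: (4, 2, 'c')


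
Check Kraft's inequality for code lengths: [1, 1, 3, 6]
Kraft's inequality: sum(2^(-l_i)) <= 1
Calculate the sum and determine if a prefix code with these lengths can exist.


Sum = 2^(-1) + 2^(-1) + 2^(-3) + 2^(-6)
    = 0.5 + 0.5 + 0.125 + 0.015625
    = 73/64 = 1.140625
Since 1.140625 > 1, Kraft's inequality is NOT satisfied.
A prefix code with these lengths CANNOT exist.

Kraft sum = 1.140625. Not satisfied.


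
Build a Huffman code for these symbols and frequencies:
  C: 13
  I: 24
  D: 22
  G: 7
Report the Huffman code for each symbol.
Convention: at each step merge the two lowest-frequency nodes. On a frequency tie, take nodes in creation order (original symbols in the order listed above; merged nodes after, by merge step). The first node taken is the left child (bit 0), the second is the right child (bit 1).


Huffman tree construction:
Step 1: Merge G(7) + C(13) = 20
Step 2: Merge (G+C)(20) + D(22) = 42
Step 3: Merge I(24) + ((G+C)+D)(42) = 66
Read each symbol's code off the tree from the root (left child = 0, right child = 1).

Codes:
  C: 101 (length 3)
  I: 0 (length 1)
  D: 11 (length 2)
  G: 100 (length 3)
Average code length: 128/66 = 1.9394 bits/symbol


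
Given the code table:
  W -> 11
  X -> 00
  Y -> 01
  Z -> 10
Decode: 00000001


Decoding:
00 -> X
00 -> X
00 -> X
01 -> Y


Result: XXXY


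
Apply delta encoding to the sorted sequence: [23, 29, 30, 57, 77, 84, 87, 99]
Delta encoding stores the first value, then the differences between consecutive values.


First value: 23
Deltas:
  29 - 23 = 6
  30 - 29 = 1
  57 - 30 = 27
  77 - 57 = 20
  84 - 77 = 7
  87 - 84 = 3
  99 - 87 = 12


Delta encoded: [23, 6, 1, 27, 20, 7, 3, 12]


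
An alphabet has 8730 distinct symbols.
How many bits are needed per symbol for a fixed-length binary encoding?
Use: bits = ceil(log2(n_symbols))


log2(8730) = 13.0918
Bracket: 2^13 = 8192 < 8730 <= 2^14 = 16384
So ceil(log2(8730)) = 14

bits = ceil(log2(8730)) = ceil(13.0918) = 14 bits


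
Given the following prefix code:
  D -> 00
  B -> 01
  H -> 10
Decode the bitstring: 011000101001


Decoding step by step:
Bits 01 -> B
Bits 10 -> H
Bits 00 -> D
Bits 10 -> H
Bits 10 -> H
Bits 01 -> B


Decoded message: BHDHHB


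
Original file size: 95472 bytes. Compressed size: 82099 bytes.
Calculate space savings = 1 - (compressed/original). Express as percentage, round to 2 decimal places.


ratio = compressed/original = 82099/95472 = 0.859928
savings = 1 - ratio = 1 - 0.859928 = 0.140072
as a percentage: 0.140072 * 100 = 14.01%

Space savings = 1 - 82099/95472 = 14.01%


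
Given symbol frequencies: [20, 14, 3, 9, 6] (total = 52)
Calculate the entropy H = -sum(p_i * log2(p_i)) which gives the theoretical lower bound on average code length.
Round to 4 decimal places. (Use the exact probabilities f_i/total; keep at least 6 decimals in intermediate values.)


Per-symbol terms -p_i * log2(p_i) with p_i = f_i/52:
  p = 20/52 = 0.384615: log2(p) = -1.378512, -p*log2(p) = 0.530197
  p = 14/52 = 0.269231: log2(p) = -1.893085, -p*log2(p) = 0.509677
  p = 3/52 = 0.057692: log2(p) = -4.115477, -p*log2(p) = 0.237431
  p = 9/52 = 0.173077: log2(p) = -2.530515, -p*log2(p) = 0.437974
  p = 6/52 = 0.115385: log2(p) = -3.115477, -p*log2(p) = 0.359478
H = 0.530197 + 0.509677 + 0.237431 + 0.437974 + 0.359478 = 2.074757

H = 2.0748 bits/symbol


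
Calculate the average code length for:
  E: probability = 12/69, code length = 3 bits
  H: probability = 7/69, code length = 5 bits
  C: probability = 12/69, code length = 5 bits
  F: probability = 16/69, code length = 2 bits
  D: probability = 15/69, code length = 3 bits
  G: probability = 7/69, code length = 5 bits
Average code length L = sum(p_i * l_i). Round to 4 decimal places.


Weighted contributions p_i * l_i:
  E: (12/69) * 3 = 36/69
  H: (7/69) * 5 = 35/69
  C: (12/69) * 5 = 60/69
  F: (16/69) * 2 = 32/69
  D: (15/69) * 3 = 45/69
  G: (7/69) * 5 = 35/69
Sum = (36 + 35 + 60 + 32 + 45 + 35)/69 = 243/69

L = 243/69 = 3.5217 bits/symbol


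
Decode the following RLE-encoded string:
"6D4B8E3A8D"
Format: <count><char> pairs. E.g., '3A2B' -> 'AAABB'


Expanding each <count><char> pair:
  6D -> 'DDDDDD'
  4B -> 'BBBB'
  8E -> 'EEEEEEEE'
  3A -> 'AAA'
  8D -> 'DDDDDDDD'

Decoded = DDDDDDBBBBEEEEEEEEAAADDDDDDDD


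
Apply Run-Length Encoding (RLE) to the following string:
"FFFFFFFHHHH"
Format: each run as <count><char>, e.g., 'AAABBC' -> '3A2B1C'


Scanning runs left to right:
  i=0: run of 'F' x 7 -> '7F'
  i=7: run of 'H' x 4 -> '4H'

RLE = 7F4H


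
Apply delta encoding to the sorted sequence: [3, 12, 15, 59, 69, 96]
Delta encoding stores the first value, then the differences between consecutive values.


First value: 3
Deltas:
  12 - 3 = 9
  15 - 12 = 3
  59 - 15 = 44
  69 - 59 = 10
  96 - 69 = 27


Delta encoded: [3, 9, 3, 44, 10, 27]


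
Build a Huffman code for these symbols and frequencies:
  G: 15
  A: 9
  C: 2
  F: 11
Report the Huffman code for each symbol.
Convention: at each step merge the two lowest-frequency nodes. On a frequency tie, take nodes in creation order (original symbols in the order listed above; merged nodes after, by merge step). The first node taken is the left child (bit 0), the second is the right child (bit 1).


Huffman tree construction:
Step 1: Merge C(2) + A(9) = 11
Step 2: Merge F(11) + (C+A)(11) = 22
Step 3: Merge G(15) + (F+(C+A))(22) = 37
Read each symbol's code off the tree from the root (left child = 0, right child = 1).

Codes:
  G: 0 (length 1)
  A: 111 (length 3)
  C: 110 (length 3)
  F: 10 (length 2)
Average code length: 70/37 = 1.8919 bits/symbol


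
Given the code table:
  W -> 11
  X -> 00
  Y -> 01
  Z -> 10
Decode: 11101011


Decoding:
11 -> W
10 -> Z
10 -> Z
11 -> W


Result: WZZW


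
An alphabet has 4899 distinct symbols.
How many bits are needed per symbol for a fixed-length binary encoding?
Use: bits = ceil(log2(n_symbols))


log2(4899) = 12.2583
Bracket: 2^12 = 4096 < 4899 <= 2^13 = 8192
So ceil(log2(4899)) = 13

bits = ceil(log2(4899)) = ceil(12.2583) = 13 bits


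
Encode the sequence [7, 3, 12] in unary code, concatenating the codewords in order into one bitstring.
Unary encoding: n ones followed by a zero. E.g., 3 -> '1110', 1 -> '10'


Encode each number as n ones followed by a terminating 0:
  7 -> 11111110 (8 bits)
  3 -> 1110 (4 bits)
  12 -> 1111111111110 (13 bits)
Total length = 8 + 4 + 13 = 25 bits.

Unary([7, 3, 12]) = 1111111011101111111111110 (25 bits)


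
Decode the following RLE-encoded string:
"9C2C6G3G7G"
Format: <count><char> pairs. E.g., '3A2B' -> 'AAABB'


Expanding each <count><char> pair:
  9C -> 'CCCCCCCCC'
  2C -> 'CC'
  6G -> 'GGGGGG'
  3G -> 'GGG'
  7G -> 'GGGGGGG'

Decoded = CCCCCCCCCCCGGGGGGGGGGGGGGGG


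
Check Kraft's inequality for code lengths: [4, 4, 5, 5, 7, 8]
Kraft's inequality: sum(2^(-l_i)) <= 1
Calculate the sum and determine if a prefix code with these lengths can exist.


Sum = 2^(-4) + 2^(-4) + 2^(-5) + 2^(-5) + 2^(-7) + 2^(-8)
    = 0.0625 + 0.0625 + 0.03125 + 0.03125 + 0.0078125 + 0.00390625
    = 51/256 = 0.19921875
Since 0.19921875 <= 1, Kraft's inequality IS satisfied.
A prefix code with these lengths CAN exist.

Kraft sum = 0.19921875. Satisfied.


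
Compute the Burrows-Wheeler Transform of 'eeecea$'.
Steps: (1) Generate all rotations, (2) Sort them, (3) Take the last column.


Rotations (sorted):
  0: $eeecea -> last char: a
  1: a$eeece -> last char: e
  2: cea$eee -> last char: e
  3: ea$eeec -> last char: c
  4: ecea$ee -> last char: e
  5: eecea$e -> last char: e
  6: eeecea$ -> last char: $


BWT = aeecee$


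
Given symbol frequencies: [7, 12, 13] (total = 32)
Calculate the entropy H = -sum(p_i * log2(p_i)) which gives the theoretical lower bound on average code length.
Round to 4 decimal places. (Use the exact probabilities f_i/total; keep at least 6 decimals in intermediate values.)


Per-symbol terms -p_i * log2(p_i) with p_i = f_i/32:
  p = 7/32 = 0.218750: log2(p) = -2.192645, -p*log2(p) = 0.479641
  p = 12/32 = 0.375000: log2(p) = -1.415037, -p*log2(p) = 0.530639
  p = 13/32 = 0.406250: log2(p) = -1.299560, -p*log2(p) = 0.527946
H = 0.479641 + 0.530639 + 0.527946 = 1.538226

H = 1.5382 bits/symbol


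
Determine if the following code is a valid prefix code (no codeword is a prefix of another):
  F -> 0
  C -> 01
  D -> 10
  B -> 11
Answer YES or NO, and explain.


Checking each pair (does one codeword prefix another?):
  F='0' vs C='01': prefix -- VIOLATION

NO -- this is NOT a valid prefix code. F (0) is a prefix of C (01).


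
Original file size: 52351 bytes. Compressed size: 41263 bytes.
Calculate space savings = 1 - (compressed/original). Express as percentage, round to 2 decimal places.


ratio = compressed/original = 41263/52351 = 0.788199
savings = 1 - ratio = 1 - 0.788199 = 0.211801
as a percentage: 0.211801 * 100 = 21.18%

Space savings = 1 - 41263/52351 = 21.18%


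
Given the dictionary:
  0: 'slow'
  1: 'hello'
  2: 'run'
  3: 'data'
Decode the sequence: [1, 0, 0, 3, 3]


Look up each index in the dictionary:
  1 -> 'hello'
  0 -> 'slow'
  0 -> 'slow'
  3 -> 'data'
  3 -> 'data'

Decoded: "hello slow slow data data"


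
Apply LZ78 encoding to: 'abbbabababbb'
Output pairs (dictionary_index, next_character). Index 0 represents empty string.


LZ78 encoding steps:
Dictionary: {0: ''}
Step 1: w='' (idx 0), next='a' -> output (0, 'a'), add 'a' as idx 1
Step 2: w='' (idx 0), next='b' -> output (0, 'b'), add 'b' as idx 2
Step 3: w='b' (idx 2), next='b' -> output (2, 'b'), add 'bb' as idx 3
Step 4: w='a' (idx 1), next='b' -> output (1, 'b'), add 'ab' as idx 4
Step 5: w='ab' (idx 4), next='a' -> output (4, 'a'), add 'aba' as idx 5
Step 6: w='bb' (idx 3), next='b' -> output (3, 'b'), add 'bbb' as idx 6


Encoded: [(0, 'a'), (0, 'b'), (2, 'b'), (1, 'b'), (4, 'a'), (3, 'b')]


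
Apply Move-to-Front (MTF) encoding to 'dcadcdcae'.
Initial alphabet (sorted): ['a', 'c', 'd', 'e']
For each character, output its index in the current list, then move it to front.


MTF encoding:
'd': index 2 in ['a', 'c', 'd', 'e'] -> ['d', 'a', 'c', 'e']
'c': index 2 in ['d', 'a', 'c', 'e'] -> ['c', 'd', 'a', 'e']
'a': index 2 in ['c', 'd', 'a', 'e'] -> ['a', 'c', 'd', 'e']
'd': index 2 in ['a', 'c', 'd', 'e'] -> ['d', 'a', 'c', 'e']
'c': index 2 in ['d', 'a', 'c', 'e'] -> ['c', 'd', 'a', 'e']
'd': index 1 in ['c', 'd', 'a', 'e'] -> ['d', 'c', 'a', 'e']
'c': index 1 in ['d', 'c', 'a', 'e'] -> ['c', 'd', 'a', 'e']
'a': index 2 in ['c', 'd', 'a', 'e'] -> ['a', 'c', 'd', 'e']
'e': index 3 in ['a', 'c', 'd', 'e'] -> ['e', 'a', 'c', 'd']


Output: [2, 2, 2, 2, 2, 1, 1, 2, 3]


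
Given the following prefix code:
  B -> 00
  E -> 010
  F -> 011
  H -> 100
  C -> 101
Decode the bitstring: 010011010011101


Decoding step by step:
Bits 010 -> E
Bits 011 -> F
Bits 010 -> E
Bits 011 -> F
Bits 101 -> C


Decoded message: EFEFC


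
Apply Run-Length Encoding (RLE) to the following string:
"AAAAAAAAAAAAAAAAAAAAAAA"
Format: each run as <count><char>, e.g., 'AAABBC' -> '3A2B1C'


Scanning runs left to right:
  i=0: run of 'A' x 23 -> '23A'

RLE = 23A


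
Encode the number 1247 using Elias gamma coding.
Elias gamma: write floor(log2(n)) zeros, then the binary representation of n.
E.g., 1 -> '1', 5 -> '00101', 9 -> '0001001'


num_bits = floor(log2(1247)) + 1 = 11
leading_zeros = num_bits - 1 = 10
binary(1247) = 10011011111

Elias gamma(1247) = '0000000000' + '10011011111' = 000000000010011011111 (21 bits)


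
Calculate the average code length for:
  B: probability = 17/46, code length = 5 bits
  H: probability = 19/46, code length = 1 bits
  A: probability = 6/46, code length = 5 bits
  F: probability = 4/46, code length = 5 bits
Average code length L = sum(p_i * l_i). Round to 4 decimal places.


Weighted contributions p_i * l_i:
  B: (17/46) * 5 = 85/46
  H: (19/46) * 1 = 19/46
  A: (6/46) * 5 = 30/46
  F: (4/46) * 5 = 20/46
Sum = (85 + 19 + 30 + 20)/46 = 154/46

L = 154/46 = 3.3478 bits/symbol


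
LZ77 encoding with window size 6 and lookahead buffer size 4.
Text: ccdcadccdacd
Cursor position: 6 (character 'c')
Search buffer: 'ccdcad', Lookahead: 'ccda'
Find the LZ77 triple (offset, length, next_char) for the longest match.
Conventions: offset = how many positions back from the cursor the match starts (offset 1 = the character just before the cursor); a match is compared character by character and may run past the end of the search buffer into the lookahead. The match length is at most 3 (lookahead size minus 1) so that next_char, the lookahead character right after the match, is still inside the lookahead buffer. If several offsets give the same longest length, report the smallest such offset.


Try each offset into the search buffer:
  offset=1 (pos 5, char 'd'): match length 0
  offset=2 (pos 4, char 'a'): match length 0
  offset=3 (pos 3, char 'c'): match length 1
  offset=4 (pos 2, char 'd'): match length 0
  offset=5 (pos 1, char 'c'): match length 1
  offset=6 (pos 0, char 'c'): match length 3
Longest match has length 3 at offset 6.
next_char = character at position 6 + 3 = 9 -> 'a'

Best match: offset=6, length=3 (matching 'ccd' starting at position 0)
LZ77 triple: (6, 3, 'a')


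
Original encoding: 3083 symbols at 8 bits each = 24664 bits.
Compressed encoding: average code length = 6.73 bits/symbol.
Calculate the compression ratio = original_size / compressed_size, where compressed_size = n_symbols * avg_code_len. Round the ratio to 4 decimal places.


original_size = n_symbols * orig_bits = 3083 * 8 = 24664 bits
compressed_size = n_symbols * avg_code_len = 3083 * 6.73 = 20748.59 bits
ratio = original_size / compressed_size = 24664 / 20748.59 = 1.1887

Compression ratio = 1.1887


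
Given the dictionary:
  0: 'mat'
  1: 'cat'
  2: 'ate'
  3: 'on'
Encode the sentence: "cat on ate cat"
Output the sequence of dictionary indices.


Look up each word in the dictionary:
  'cat' -> 1
  'on' -> 3
  'ate' -> 2
  'cat' -> 1

Encoded: [1, 3, 2, 1]


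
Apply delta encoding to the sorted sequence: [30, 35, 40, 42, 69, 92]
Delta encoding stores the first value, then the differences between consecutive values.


First value: 30
Deltas:
  35 - 30 = 5
  40 - 35 = 5
  42 - 40 = 2
  69 - 42 = 27
  92 - 69 = 23


Delta encoded: [30, 5, 5, 2, 27, 23]


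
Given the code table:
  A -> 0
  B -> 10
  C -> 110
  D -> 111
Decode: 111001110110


Decoding:
111 -> D
0 -> A
0 -> A
111 -> D
0 -> A
110 -> C


Result: DAADAC


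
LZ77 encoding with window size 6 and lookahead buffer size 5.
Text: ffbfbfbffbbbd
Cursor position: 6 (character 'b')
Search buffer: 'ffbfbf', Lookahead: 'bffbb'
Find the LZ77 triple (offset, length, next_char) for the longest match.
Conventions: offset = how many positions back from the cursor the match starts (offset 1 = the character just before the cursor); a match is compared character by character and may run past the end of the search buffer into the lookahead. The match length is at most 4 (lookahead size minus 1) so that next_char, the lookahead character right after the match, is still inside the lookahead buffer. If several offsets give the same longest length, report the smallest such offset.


Try each offset into the search buffer:
  offset=1 (pos 5, char 'f'): match length 0
  offset=2 (pos 4, char 'b'): match length 2
  offset=3 (pos 3, char 'f'): match length 0
  offset=4 (pos 2, char 'b'): match length 2
  offset=5 (pos 1, char 'f'): match length 0
  offset=6 (pos 0, char 'f'): match length 0
Longest match has length 2, found at offsets 2, 4; take the smallest, offset 2.
next_char = character at position 6 + 2 = 8 -> 'f'

Best match: offset=2, length=2 (matching 'bf' starting at position 4)
LZ77 triple: (2, 2, 'f')


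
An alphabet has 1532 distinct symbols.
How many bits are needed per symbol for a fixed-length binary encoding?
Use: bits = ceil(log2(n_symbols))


log2(1532) = 10.5812
Bracket: 2^10 = 1024 < 1532 <= 2^11 = 2048
So ceil(log2(1532)) = 11

bits = ceil(log2(1532)) = ceil(10.5812) = 11 bits
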